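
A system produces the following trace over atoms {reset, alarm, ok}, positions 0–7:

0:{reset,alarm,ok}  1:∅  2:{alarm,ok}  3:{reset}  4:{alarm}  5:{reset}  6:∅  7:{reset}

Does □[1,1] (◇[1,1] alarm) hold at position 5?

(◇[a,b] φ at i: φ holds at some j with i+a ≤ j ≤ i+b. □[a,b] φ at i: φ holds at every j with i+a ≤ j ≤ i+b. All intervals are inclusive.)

Check ◇[1,1] alarm at every j in [6,6]:
  j=6: fails (none in [7,7])
Fails at j=6 → formula fails.

No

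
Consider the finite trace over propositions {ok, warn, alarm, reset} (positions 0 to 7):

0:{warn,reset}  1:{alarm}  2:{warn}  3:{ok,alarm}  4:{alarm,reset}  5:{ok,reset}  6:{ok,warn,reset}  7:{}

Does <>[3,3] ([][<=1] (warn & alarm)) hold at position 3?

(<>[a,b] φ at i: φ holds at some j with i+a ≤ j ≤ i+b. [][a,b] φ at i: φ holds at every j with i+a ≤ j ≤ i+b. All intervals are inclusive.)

Check [][<=1] (warn & alarm) at each j in [6,6]:
  j=6: fails at 6
No position in the window satisfies it → formula fails.

No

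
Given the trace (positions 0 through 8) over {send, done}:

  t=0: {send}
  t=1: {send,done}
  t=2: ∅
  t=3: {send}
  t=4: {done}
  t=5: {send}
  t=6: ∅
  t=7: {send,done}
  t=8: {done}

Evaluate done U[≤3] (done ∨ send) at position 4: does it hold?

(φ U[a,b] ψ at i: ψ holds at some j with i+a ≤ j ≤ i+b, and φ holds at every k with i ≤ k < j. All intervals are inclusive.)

Need some j in [4,7] with (done ∨ send), and done at every k in [4,j-1].
  j=4: (done ∨ send) holds; no prefix to check → satisfied.

True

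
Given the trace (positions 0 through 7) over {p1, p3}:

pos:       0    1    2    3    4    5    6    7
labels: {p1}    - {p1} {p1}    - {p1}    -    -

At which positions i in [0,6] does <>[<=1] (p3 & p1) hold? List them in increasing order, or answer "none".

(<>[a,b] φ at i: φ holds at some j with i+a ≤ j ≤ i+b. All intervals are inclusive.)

none

Evaluate at each i in [0,6]:
  i=0: ✗ (none in [0,1])
  i=1: ✗ (none in [1,2])
  i=2: ✗ (none in [2,3])
  i=3: ✗ (none in [3,4])
  i=4: ✗ (none in [4,5])
  i=5: ✗ (none in [5,6])
  i=6: ✗ (none in [6,7])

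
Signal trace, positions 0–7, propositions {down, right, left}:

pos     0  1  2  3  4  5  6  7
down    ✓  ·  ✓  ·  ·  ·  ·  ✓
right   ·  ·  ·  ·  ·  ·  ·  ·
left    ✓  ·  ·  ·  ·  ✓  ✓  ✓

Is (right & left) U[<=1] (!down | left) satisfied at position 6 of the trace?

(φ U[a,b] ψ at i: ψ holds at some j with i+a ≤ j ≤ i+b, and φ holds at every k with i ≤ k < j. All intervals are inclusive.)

Need some j in [6,7] with (!down | left), and (right & left) at every k in [6,j-1].
  j=6: (!down | left) holds; no prefix to check → satisfied.

True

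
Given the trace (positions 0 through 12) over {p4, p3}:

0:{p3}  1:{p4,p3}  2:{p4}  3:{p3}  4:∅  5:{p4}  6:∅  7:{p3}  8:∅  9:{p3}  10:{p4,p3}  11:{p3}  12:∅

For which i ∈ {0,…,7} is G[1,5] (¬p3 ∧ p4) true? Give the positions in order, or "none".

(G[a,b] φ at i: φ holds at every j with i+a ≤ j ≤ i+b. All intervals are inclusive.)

none

Evaluate at each i in [0,7]:
  i=0: ✗ (fails at j=1)
  i=1: ✗ (fails at j=3)
  i=2: ✗ (fails at j=3)
  i=3: ✗ (fails at j=4)
  i=4: ✗ (fails at j=6)
  i=5: ✗ (fails at j=6)
  i=6: ✗ (fails at j=7)
  i=7: ✗ (fails at j=8)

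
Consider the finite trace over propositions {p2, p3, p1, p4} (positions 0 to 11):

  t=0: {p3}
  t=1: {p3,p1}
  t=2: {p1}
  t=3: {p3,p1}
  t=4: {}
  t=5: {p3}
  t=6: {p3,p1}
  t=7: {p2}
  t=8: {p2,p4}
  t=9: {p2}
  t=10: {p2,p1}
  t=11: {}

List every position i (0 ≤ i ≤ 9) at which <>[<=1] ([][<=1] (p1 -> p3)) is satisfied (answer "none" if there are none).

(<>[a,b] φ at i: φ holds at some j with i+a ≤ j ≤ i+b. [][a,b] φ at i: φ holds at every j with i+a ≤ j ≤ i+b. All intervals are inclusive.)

0, 2, 3, 4, 5, 6, 7, 8

Evaluate at each i in [0,9]:
  i=0: ✓ (witness j=0)
  i=1: ✗ (none in [1,2])
  i=2: ✓ (witness j=3)
  i=3: ✓ (witness j=3)
  i=4: ✓ (witness j=4)
  i=5: ✓ (witness j=5)
  i=6: ✓ (witness j=6)
  i=7: ✓ (witness j=7)
  i=8: ✓ (witness j=8)
  i=9: ✗ (none in [9,10])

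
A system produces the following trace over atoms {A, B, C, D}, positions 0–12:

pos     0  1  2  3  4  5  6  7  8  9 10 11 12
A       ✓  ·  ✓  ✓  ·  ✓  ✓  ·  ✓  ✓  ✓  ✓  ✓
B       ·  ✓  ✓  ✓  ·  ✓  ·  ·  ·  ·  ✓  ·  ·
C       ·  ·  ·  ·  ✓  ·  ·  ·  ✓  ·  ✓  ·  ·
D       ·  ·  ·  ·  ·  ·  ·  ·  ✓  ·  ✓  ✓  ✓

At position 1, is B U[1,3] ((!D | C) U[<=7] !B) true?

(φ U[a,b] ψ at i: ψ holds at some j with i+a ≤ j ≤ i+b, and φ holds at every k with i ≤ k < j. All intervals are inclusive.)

Need some j in [2,4] with ((!D | C) U[<=7] !B), and B at every k in [1,j-1].
  j=2: ((!D | C) U[<=7] !B) holds; B holds at every k in [1,1] → satisfied.

True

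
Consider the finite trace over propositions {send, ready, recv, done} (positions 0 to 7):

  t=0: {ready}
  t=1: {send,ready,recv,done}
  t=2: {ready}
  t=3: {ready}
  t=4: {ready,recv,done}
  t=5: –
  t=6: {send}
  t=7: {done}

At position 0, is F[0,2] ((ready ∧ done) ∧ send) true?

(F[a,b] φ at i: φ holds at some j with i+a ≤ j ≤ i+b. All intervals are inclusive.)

Check ((ready ∧ done) ∧ send) at each j in [0,2]:
  j=0: false
  j=1: true
  j=2: false
Found at j=1 → formula holds.

Holds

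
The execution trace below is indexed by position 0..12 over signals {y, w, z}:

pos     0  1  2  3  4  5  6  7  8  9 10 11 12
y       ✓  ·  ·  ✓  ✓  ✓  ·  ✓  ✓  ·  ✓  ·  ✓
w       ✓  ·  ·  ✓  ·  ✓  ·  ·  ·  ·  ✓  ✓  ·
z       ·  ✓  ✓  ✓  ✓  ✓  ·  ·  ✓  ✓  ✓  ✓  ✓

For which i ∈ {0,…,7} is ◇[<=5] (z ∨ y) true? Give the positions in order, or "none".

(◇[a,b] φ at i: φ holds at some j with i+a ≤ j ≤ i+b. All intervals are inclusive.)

Evaluate at each i in [0,7]:
  i=0: ✓ (witness j=0)
  i=1: ✓ (witness j=1)
  i=2: ✓ (witness j=2)
  i=3: ✓ (witness j=3)
  i=4: ✓ (witness j=4)
  i=5: ✓ (witness j=5)
  i=6: ✓ (witness j=7)
  i=7: ✓ (witness j=7)

0, 1, 2, 3, 4, 5, 6, 7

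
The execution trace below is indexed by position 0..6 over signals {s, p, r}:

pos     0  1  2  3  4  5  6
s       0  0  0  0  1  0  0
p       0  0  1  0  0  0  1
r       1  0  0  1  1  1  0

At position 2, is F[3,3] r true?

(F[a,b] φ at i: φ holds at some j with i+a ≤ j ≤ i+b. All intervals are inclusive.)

Check r at each j in [5,5]:
  j=5: true
Found at j=5 → formula holds.

Yes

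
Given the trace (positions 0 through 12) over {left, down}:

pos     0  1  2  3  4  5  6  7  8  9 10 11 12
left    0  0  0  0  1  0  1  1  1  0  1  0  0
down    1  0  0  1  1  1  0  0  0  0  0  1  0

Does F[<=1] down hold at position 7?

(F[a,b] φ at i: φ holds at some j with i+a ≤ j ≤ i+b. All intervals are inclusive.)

Check down at each j in [7,8]:
  j=7: false
  j=8: false
No position in the window satisfies it → formula fails.

No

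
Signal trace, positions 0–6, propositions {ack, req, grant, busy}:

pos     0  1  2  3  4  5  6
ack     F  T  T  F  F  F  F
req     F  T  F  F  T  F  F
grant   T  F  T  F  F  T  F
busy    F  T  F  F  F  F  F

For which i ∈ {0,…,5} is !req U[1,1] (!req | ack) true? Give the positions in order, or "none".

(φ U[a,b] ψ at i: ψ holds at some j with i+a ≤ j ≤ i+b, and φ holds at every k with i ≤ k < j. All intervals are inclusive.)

Evaluate at each i in [0,5]:
  i=0: ✓ (rhs at j=1; lhs holds on [0,0])
  i=1: ✗ (lhs fails at k=1 before rhs at j=2)
  i=2: ✓ (rhs at j=3; lhs holds on [2,2])
  i=3: ✗ (no rhs in [4,4])
  i=4: ✗ (lhs fails at k=4 before rhs at j=5)
  i=5: ✓ (rhs at j=6; lhs holds on [5,5])

0, 2, 5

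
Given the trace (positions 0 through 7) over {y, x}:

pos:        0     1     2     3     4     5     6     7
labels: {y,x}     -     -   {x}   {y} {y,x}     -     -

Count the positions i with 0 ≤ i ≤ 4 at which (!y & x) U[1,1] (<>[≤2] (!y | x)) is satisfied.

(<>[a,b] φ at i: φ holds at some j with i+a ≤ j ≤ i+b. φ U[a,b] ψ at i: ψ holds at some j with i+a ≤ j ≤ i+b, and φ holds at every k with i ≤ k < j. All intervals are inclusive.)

Evaluate at each i in [0,4]:
  i=0: ✗ (lhs fails at k=0 before rhs at j=1)
  i=1: ✗ (lhs fails at k=1 before rhs at j=2)
  i=2: ✗ (lhs fails at k=2 before rhs at j=3)
  i=3: ✓ (rhs at j=4; lhs holds on [3,3])
  i=4: ✗ (lhs fails at k=4 before rhs at j=5)
Positions where it holds: {3} → 1.

1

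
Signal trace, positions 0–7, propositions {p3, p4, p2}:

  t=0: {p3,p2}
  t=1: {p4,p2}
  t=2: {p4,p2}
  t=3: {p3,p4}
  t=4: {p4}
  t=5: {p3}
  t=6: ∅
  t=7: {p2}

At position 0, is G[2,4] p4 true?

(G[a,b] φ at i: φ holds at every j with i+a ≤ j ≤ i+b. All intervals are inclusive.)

Check p4 at every j in [2,4]:
  j=2: true
  j=3: true
  j=4: true
All positions satisfy it → formula holds.

True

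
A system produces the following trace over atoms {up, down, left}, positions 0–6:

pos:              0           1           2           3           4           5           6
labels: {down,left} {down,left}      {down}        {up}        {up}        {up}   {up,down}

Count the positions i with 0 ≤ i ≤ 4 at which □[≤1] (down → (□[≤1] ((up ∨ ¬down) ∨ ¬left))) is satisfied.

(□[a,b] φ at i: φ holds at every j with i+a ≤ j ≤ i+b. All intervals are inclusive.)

3

Evaluate at each i in [0,4]:
  i=0: ✗ (fails at j=0)
  i=1: ✗ (fails at j=1)
  i=2: ✓ (all of [2,3])
  i=3: ✓ (all of [3,4])
  i=4: ✓ (all of [4,5])
Positions where it holds: {2, 3, 4} → 3.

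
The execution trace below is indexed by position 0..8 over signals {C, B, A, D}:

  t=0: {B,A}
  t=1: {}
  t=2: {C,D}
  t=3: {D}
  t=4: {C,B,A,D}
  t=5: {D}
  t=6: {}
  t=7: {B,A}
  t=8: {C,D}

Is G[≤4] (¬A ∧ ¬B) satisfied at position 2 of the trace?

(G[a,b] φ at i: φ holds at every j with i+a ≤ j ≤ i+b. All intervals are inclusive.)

Check (¬A ∧ ¬B) at every j in [2,6]:
  j=2: true
  j=3: true
  j=4: false
  j=5: true
  j=6: true
Fails at j=4 → formula fails.

No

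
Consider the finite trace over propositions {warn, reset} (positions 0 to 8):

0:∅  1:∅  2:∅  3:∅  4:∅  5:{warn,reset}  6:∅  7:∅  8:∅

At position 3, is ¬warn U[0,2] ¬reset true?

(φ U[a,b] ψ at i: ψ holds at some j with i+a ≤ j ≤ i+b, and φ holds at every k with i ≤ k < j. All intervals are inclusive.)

Yes

Need some j in [3,5] with ¬reset, and ¬warn at every k in [3,j-1].
  j=3: ¬reset holds; no prefix to check → satisfied.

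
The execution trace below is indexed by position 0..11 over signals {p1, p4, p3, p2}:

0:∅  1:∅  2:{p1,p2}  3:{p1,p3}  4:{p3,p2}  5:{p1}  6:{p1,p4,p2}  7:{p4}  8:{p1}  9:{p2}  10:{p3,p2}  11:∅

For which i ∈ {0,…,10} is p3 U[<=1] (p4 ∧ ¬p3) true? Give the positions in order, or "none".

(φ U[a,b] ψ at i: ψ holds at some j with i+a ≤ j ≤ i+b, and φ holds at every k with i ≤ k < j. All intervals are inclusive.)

6, 7

Evaluate at each i in [0,10]:
  i=0: ✗ (no rhs in [0,1])
  i=1: ✗ (no rhs in [1,2])
  i=2: ✗ (no rhs in [2,3])
  i=3: ✗ (no rhs in [3,4])
  i=4: ✗ (no rhs in [4,5])
  i=5: ✗ (lhs fails at k=5 before rhs at j=6)
  i=6: ✓ (rhs at j=6)
  i=7: ✓ (rhs at j=7)
  i=8: ✗ (no rhs in [8,9])
  i=9: ✗ (no rhs in [9,10])
  i=10: ✗ (no rhs in [10,11])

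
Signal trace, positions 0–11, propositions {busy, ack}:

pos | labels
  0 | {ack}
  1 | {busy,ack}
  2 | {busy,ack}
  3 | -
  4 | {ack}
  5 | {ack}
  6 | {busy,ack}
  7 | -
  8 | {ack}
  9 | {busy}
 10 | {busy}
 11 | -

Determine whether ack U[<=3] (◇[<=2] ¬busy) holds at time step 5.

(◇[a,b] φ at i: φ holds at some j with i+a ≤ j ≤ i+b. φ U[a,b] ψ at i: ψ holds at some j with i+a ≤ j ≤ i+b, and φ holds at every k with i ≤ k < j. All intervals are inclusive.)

True

Need some j in [5,8] with ◇[<=2] ¬busy, and ack at every k in [5,j-1].
  j=5: ◇[<=2] ¬busy holds; no prefix to check → satisfied.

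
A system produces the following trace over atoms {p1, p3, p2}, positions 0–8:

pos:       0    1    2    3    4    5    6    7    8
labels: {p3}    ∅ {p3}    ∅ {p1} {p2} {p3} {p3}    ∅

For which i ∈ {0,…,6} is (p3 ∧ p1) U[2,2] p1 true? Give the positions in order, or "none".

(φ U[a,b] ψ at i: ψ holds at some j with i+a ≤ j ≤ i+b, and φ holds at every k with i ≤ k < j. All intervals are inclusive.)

Evaluate at each i in [0,6]:
  i=0: ✗ (no rhs in [2,2])
  i=1: ✗ (no rhs in [3,3])
  i=2: ✗ (lhs fails at k=2 before rhs at j=4)
  i=3: ✗ (no rhs in [5,5])
  i=4: ✗ (no rhs in [6,6])
  i=5: ✗ (no rhs in [7,7])
  i=6: ✗ (no rhs in [8,8])

none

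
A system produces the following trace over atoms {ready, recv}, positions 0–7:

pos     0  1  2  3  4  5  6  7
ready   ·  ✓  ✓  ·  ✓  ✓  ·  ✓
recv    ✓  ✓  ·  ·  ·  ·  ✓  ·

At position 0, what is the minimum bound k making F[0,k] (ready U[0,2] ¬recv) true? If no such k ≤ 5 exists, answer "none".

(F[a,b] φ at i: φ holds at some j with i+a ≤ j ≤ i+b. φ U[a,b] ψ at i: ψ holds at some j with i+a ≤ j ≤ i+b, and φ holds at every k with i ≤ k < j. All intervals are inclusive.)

Scan j = 0,1,… for (ready U[0,2] ¬recv):
  j=0: fails
  j=1: holds
First hit at j=1, so smallest k = 1-0 = 1.

1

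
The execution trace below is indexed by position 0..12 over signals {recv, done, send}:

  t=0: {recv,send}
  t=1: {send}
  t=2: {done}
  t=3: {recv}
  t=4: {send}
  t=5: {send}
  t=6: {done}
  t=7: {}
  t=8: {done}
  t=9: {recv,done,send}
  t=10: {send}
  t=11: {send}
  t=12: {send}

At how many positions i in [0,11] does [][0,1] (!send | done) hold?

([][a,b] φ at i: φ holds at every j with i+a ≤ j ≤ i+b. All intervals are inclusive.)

4

Evaluate at each i in [0,11]:
  i=0: ✗ (fails at j=0)
  i=1: ✗ (fails at j=1)
  i=2: ✓ (all of [2,3])
  i=3: ✗ (fails at j=4)
  i=4: ✗ (fails at j=4)
  i=5: ✗ (fails at j=5)
  i=6: ✓ (all of [6,7])
  i=7: ✓ (all of [7,8])
  i=8: ✓ (all of [8,9])
  i=9: ✗ (fails at j=10)
  i=10: ✗ (fails at j=10)
  i=11: ✗ (fails at j=11)
Positions where it holds: {2, 6, 7, 8} → 4.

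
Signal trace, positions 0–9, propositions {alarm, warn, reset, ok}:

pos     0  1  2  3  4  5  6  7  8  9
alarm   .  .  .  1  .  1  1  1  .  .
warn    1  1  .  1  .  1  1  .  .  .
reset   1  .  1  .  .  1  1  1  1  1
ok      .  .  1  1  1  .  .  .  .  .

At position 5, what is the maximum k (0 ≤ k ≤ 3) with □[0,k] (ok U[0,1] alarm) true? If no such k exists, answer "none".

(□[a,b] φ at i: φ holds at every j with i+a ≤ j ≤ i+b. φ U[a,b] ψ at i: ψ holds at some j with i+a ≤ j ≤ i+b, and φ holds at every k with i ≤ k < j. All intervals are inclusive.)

(ok U[0,1] alarm) must hold from j=5 onward; find where it first fails.
  j=5: holds
  j=6: holds
  j=7: holds
  j=8: fails
Holds on [5,7], so largest k = 2.

2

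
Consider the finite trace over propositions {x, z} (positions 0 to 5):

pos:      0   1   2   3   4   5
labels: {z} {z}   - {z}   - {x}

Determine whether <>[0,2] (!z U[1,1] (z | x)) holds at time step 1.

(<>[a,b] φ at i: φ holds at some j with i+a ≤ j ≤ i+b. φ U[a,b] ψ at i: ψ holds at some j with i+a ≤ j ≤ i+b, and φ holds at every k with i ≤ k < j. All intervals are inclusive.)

Holds

Check (!z U[1,1] (z | x)) at each j in [1,3]:
  j=1: fails
  j=2: holds
  j=3: fails
Found at j=2 → formula holds.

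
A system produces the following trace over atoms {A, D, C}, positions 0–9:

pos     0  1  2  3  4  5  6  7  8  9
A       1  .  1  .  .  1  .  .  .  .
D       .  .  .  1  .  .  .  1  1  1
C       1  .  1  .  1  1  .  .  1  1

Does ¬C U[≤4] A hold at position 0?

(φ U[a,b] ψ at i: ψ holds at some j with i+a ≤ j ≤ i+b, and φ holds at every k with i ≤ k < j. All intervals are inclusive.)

Yes

Need some j in [0,4] with A, and ¬C at every k in [0,j-1].
  j=0: A holds; no prefix to check → satisfied.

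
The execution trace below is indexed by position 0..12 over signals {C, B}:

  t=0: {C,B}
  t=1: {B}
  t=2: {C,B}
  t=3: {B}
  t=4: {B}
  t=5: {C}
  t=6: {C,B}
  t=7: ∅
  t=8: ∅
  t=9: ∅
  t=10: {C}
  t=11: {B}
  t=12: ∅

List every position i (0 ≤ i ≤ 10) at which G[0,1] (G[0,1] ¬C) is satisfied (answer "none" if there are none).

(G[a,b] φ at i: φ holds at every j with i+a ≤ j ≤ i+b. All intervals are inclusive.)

7

Evaluate at each i in [0,10]:
  i=0: ✗ (fails at j=0)
  i=1: ✗ (fails at j=1)
  i=2: ✗ (fails at j=2)
  i=3: ✗ (fails at j=4)
  i=4: ✗ (fails at j=4)
  i=5: ✗ (fails at j=5)
  i=6: ✗ (fails at j=6)
  i=7: ✓ (all of [7,8])
  i=8: ✗ (fails at j=9)
  i=9: ✗ (fails at j=9)
  i=10: ✗ (fails at j=10)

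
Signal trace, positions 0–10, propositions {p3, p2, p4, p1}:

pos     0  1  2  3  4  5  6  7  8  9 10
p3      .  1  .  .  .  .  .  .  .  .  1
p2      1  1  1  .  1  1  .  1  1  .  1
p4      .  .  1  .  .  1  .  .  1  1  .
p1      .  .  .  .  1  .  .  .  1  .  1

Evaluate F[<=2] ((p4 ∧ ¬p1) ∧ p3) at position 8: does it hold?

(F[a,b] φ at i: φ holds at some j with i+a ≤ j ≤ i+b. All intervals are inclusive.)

No

Check ((p4 ∧ ¬p1) ∧ p3) at each j in [8,10]:
  j=8: false
  j=9: false
  j=10: false
No position in the window satisfies it → formula fails.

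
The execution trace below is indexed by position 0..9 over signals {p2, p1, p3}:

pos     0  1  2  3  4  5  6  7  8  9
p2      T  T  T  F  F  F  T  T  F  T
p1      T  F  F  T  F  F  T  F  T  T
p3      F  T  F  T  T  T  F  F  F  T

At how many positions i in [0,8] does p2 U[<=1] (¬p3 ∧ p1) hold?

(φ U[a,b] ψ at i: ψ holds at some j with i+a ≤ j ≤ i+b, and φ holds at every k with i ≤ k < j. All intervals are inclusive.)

Evaluate at each i in [0,8]:
  i=0: ✓ (rhs at j=0)
  i=1: ✗ (no rhs in [1,2])
  i=2: ✗ (no rhs in [2,3])
  i=3: ✗ (no rhs in [3,4])
  i=4: ✗ (no rhs in [4,5])
  i=5: ✗ (lhs fails at k=5 before rhs at j=6)
  i=6: ✓ (rhs at j=6)
  i=7: ✓ (rhs at j=8; lhs holds on [7,7])
  i=8: ✓ (rhs at j=8)
Positions where it holds: {0, 6, 7, 8} → 4.

4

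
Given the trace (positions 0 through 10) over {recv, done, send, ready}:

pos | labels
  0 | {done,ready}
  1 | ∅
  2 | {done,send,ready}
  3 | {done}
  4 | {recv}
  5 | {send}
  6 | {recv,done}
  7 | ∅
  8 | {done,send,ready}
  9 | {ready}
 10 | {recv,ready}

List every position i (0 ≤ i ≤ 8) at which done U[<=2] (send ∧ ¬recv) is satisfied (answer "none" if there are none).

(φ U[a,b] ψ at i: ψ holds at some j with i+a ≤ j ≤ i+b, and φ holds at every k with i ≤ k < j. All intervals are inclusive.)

2, 5, 8

Evaluate at each i in [0,8]:
  i=0: ✗ (lhs fails at k=1 before rhs at j=2)
  i=1: ✗ (lhs fails at k=1 before rhs at j=2)
  i=2: ✓ (rhs at j=2)
  i=3: ✗ (lhs fails at k=4 before rhs at j=5)
  i=4: ✗ (lhs fails at k=4 before rhs at j=5)
  i=5: ✓ (rhs at j=5)
  i=6: ✗ (lhs fails at k=7 before rhs at j=8)
  i=7: ✗ (lhs fails at k=7 before rhs at j=8)
  i=8: ✓ (rhs at j=8)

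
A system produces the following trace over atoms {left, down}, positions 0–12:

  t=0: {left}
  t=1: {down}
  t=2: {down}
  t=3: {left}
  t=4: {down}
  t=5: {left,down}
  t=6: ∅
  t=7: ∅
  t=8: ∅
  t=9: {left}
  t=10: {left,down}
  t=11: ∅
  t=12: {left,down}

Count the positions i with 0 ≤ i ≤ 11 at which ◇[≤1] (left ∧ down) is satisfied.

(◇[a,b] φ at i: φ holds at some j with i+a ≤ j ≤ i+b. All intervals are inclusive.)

Evaluate at each i in [0,11]:
  i=0: ✗ (none in [0,1])
  i=1: ✗ (none in [1,2])
  i=2: ✗ (none in [2,3])
  i=3: ✗ (none in [3,4])
  i=4: ✓ (witness j=5)
  i=5: ✓ (witness j=5)
  i=6: ✗ (none in [6,7])
  i=7: ✗ (none in [7,8])
  i=8: ✗ (none in [8,9])
  i=9: ✓ (witness j=10)
  i=10: ✓ (witness j=10)
  i=11: ✓ (witness j=12)
Positions where it holds: {4, 5, 9, 10, 11} → 5.

5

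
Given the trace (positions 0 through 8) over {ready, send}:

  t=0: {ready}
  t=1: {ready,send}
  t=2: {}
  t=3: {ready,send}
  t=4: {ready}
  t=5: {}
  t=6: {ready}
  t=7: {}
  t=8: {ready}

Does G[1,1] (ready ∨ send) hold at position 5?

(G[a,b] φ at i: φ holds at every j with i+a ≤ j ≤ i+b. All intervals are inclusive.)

Check (ready ∨ send) at every j in [6,6]:
  j=6: true
All positions satisfy it → formula holds.

Holds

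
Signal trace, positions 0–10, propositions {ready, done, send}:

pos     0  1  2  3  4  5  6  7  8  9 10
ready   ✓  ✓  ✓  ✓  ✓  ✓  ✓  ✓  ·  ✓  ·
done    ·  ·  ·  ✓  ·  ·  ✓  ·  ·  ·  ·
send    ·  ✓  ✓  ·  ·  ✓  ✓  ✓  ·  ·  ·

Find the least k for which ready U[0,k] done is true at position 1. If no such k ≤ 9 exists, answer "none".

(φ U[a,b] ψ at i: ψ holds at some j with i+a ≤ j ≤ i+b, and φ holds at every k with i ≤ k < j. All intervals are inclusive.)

2

Need earliest j ≥ 1 with done, and ready at every k in [1,j-1].
  j=1: rhs fails.
  j=2: rhs fails.
  j=3: rhs holds; lhs holds on [1,2]. k = 2.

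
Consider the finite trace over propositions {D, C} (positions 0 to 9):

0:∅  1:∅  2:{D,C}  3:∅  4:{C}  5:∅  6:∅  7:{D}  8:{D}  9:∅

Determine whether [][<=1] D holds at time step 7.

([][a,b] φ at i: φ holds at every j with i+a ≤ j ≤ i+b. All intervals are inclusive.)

Holds

Check D at every j in [7,8]:
  j=7: true
  j=8: true
All positions satisfy it → formula holds.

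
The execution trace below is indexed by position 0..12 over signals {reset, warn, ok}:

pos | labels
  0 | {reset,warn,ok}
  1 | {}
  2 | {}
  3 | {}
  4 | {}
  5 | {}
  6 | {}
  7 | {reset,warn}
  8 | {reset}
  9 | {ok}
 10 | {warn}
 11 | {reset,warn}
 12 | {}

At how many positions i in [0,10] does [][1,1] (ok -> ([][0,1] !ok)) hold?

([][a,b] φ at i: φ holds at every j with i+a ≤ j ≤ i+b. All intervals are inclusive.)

10

Evaluate at each i in [0,10]:
  i=0: ✓ (all of [1,1])
  i=1: ✓ (all of [2,2])
  i=2: ✓ (all of [3,3])
  i=3: ✓ (all of [4,4])
  i=4: ✓ (all of [5,5])
  i=5: ✓ (all of [6,6])
  i=6: ✓ (all of [7,7])
  i=7: ✓ (all of [8,8])
  i=8: ✗ (fails at j=9)
  i=9: ✓ (all of [10,10])
  i=10: ✓ (all of [11,11])
Positions where it holds: {0, 1, 2, 3, 4, 5, 6, 7, 9, 10} → 10.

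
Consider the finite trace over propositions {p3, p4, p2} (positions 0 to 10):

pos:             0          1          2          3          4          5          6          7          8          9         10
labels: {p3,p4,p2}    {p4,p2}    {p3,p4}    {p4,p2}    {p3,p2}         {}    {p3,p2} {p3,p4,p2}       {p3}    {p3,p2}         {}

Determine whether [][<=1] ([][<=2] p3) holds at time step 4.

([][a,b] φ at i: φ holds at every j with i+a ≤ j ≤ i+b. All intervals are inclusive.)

Check [][<=2] p3 at every j in [4,5]:
  j=4: fails at 5
  j=5: fails at 5
Fails at j=4 → formula fails.

No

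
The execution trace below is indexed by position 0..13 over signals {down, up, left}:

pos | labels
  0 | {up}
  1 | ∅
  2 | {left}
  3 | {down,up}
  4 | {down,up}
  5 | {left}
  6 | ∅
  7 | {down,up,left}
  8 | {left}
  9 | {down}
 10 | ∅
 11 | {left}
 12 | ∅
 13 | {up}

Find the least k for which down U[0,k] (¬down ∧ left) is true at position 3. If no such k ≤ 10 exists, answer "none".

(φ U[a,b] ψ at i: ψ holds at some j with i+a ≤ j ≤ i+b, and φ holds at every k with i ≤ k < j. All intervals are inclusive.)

2

Need earliest j ≥ 3 with (¬down ∧ left), and down at every k in [3,j-1].
  j=3: rhs fails.
  j=4: rhs fails.
  j=5: rhs holds; lhs holds on [3,4]. k = 2.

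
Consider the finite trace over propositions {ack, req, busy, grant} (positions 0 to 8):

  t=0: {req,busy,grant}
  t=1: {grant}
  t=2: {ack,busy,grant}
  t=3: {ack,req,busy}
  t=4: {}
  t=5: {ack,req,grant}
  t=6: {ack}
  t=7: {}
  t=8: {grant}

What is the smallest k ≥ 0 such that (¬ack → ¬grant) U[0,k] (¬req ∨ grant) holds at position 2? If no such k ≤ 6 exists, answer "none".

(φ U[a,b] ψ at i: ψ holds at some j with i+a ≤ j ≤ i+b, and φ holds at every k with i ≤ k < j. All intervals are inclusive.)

Need earliest j ≥ 2 with (¬req ∨ grant), and (¬ack → ¬grant) at every k in [2,j-1].
  j=2: rhs holds (empty prefix). k = 0.

0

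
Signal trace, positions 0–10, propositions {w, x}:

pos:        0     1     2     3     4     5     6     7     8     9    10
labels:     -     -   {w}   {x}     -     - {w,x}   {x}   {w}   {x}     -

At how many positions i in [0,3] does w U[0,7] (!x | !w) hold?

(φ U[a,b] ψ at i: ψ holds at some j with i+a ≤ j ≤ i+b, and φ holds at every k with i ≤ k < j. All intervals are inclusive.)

4

Evaluate at each i in [0,3]:
  i=0: ✓ (rhs at j=0)
  i=1: ✓ (rhs at j=1)
  i=2: ✓ (rhs at j=2)
  i=3: ✓ (rhs at j=3)
Positions where it holds: {0, 1, 2, 3} → 4.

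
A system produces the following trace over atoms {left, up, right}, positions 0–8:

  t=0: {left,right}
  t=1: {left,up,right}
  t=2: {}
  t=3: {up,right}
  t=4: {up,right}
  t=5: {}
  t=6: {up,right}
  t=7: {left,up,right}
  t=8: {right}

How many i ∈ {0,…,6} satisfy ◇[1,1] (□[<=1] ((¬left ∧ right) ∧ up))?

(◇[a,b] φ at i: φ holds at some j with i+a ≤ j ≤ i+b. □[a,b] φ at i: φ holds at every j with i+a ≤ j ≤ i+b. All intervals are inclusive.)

Evaluate at each i in [0,6]:
  i=0: ✗ (none in [1,1])
  i=1: ✗ (none in [2,2])
  i=2: ✓ (witness j=3)
  i=3: ✗ (none in [4,4])
  i=4: ✗ (none in [5,5])
  i=5: ✗ (none in [6,6])
  i=6: ✗ (none in [7,7])
Positions where it holds: {2} → 1.

1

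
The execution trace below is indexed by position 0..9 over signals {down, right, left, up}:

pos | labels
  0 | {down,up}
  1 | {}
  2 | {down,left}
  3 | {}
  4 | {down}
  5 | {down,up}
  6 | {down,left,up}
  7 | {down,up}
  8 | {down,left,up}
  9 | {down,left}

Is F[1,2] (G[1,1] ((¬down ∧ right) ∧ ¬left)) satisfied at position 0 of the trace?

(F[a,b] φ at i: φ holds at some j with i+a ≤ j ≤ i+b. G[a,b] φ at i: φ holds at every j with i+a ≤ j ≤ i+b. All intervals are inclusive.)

Does not hold

Check G[1,1] ((¬down ∧ right) ∧ ¬left) at each j in [1,2]:
  j=1: fails at 2
  j=2: fails at 3
No position in the window satisfies it → formula fails.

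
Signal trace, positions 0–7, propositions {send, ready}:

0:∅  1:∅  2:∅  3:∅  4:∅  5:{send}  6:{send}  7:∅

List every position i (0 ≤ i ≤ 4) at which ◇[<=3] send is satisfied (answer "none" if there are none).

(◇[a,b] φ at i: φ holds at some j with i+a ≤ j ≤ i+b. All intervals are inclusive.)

Evaluate at each i in [0,4]:
  i=0: ✗ (none in [0,3])
  i=1: ✗ (none in [1,4])
  i=2: ✓ (witness j=5)
  i=3: ✓ (witness j=5)
  i=4: ✓ (witness j=5)

2, 3, 4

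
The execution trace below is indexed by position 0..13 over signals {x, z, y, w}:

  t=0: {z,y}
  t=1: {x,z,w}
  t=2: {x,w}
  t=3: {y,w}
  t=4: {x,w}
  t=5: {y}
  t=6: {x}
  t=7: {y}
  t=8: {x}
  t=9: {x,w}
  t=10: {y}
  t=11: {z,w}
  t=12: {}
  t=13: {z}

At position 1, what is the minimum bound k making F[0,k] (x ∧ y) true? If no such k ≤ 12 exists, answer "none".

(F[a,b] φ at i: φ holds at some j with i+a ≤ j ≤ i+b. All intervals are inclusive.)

none

Scan j = 1,2,… for (x ∧ y):
  j=1: fails
  j=2: fails
  j=3: fails
  j=4: fails
  j=5: fails
  j=6: fails
  j=7: fails
  j=8: fails
  j=9: fails
  j=10: fails
  j=11: fails
  j=12: fails
  j=13: fails
No j in [1,13] satisfies it → none.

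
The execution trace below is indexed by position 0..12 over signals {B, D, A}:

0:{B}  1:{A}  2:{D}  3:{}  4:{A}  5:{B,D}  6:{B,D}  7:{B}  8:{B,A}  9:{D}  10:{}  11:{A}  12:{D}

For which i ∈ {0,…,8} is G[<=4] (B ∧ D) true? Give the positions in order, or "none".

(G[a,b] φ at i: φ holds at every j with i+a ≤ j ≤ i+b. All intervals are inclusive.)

Evaluate at each i in [0,8]:
  i=0: ✗ (fails at j=0)
  i=1: ✗ (fails at j=1)
  i=2: ✗ (fails at j=2)
  i=3: ✗ (fails at j=3)
  i=4: ✗ (fails at j=4)
  i=5: ✗ (fails at j=7)
  i=6: ✗ (fails at j=7)
  i=7: ✗ (fails at j=7)
  i=8: ✗ (fails at j=8)

none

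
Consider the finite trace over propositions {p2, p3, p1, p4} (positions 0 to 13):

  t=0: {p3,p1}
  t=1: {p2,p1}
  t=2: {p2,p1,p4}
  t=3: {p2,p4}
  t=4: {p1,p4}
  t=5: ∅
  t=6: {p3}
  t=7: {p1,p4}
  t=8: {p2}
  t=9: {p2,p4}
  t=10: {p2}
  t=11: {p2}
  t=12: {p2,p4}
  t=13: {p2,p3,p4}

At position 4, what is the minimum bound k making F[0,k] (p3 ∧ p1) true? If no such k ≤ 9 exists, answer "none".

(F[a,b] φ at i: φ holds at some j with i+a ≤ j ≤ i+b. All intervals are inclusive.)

none

Scan j = 4,5,… for (p3 ∧ p1):
  j=4: fails
  j=5: fails
  j=6: fails
  j=7: fails
  j=8: fails
  j=9: fails
  j=10: fails
  j=11: fails
  j=12: fails
  j=13: fails
No j in [4,13] satisfies it → none.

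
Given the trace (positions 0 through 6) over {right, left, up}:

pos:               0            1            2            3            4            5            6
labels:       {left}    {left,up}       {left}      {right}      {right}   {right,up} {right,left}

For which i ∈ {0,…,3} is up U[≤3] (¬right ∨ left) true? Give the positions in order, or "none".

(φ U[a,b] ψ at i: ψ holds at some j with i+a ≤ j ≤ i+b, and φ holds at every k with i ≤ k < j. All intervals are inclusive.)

0, 1, 2

Evaluate at each i in [0,3]:
  i=0: ✓ (rhs at j=0)
  i=1: ✓ (rhs at j=1)
  i=2: ✓ (rhs at j=2)
  i=3: ✗ (lhs fails at k=3 before rhs at j=6)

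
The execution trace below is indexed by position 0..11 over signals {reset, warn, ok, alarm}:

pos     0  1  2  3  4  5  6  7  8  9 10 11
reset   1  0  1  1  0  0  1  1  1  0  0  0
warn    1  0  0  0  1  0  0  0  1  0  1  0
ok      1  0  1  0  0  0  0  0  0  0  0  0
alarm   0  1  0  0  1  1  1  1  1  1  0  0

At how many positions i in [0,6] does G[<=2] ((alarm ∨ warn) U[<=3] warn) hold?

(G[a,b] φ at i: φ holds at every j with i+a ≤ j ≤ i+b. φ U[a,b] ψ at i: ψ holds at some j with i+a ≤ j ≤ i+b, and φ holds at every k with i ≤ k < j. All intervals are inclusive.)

Evaluate at each i in [0,6]:
  i=0: ✗ (fails at j=1)
  i=1: ✗ (fails at j=1)
  i=2: ✗ (fails at j=2)
  i=3: ✗ (fails at j=3)
  i=4: ✓ (all of [4,6])
  i=5: ✓ (all of [5,7])
  i=6: ✓ (all of [6,8])
Positions where it holds: {4, 5, 6} → 3.

3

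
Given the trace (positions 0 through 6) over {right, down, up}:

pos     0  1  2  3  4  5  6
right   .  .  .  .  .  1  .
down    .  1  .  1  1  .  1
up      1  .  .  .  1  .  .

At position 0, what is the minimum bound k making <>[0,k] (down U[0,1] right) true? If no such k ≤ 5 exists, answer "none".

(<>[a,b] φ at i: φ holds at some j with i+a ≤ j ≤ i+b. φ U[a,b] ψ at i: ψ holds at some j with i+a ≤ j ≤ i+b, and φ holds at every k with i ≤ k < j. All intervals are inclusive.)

4

Scan j = 0,1,… for (down U[0,1] right):
  j=0: fails
  j=1: fails
  j=2: fails
  j=3: fails
  j=4: holds
First hit at j=4, so smallest k = 4-0 = 4.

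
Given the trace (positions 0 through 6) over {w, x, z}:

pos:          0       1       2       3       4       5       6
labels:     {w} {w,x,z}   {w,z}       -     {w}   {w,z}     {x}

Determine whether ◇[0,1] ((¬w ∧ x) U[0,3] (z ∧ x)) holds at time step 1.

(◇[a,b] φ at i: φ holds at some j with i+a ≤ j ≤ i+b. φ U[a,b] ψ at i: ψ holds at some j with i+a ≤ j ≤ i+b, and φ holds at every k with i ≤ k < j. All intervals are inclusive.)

Holds

Check ((¬w ∧ x) U[0,3] (z ∧ x)) at each j in [1,2]:
  j=1: holds
  j=2: fails
Found at j=1 → formula holds.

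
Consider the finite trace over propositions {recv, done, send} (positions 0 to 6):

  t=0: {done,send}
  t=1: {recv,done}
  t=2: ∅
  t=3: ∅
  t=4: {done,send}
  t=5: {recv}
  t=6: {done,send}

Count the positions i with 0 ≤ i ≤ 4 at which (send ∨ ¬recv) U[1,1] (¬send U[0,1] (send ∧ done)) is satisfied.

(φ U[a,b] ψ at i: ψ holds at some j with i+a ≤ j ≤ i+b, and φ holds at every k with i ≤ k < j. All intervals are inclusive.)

3

Evaluate at each i in [0,4]:
  i=0: ✗ (no rhs in [1,1])
  i=1: ✗ (no rhs in [2,2])
  i=2: ✓ (rhs at j=3; lhs holds on [2,2])
  i=3: ✓ (rhs at j=4; lhs holds on [3,3])
  i=4: ✓ (rhs at j=5; lhs holds on [4,4])
Positions where it holds: {2, 3, 4} → 3.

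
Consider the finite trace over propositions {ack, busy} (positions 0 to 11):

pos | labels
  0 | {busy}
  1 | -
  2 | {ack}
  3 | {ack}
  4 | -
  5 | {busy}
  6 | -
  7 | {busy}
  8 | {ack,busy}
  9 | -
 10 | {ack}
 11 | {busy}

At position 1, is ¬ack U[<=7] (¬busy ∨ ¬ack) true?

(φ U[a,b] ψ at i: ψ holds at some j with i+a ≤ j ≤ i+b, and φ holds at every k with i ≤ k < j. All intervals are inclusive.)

Need some j in [1,8] with (¬busy ∨ ¬ack), and ¬ack at every k in [1,j-1].
  j=1: (¬busy ∨ ¬ack) holds; no prefix to check → satisfied.

True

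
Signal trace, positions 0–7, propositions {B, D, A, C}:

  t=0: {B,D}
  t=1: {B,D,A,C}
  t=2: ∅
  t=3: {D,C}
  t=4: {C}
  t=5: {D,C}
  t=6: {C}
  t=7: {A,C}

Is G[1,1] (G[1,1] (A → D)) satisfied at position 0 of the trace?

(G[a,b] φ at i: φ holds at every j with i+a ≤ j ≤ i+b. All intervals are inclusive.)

True

Check G[1,1] (A → D) at every j in [1,1]:
  j=1: holds on [2,2]
All positions satisfy it → formula holds.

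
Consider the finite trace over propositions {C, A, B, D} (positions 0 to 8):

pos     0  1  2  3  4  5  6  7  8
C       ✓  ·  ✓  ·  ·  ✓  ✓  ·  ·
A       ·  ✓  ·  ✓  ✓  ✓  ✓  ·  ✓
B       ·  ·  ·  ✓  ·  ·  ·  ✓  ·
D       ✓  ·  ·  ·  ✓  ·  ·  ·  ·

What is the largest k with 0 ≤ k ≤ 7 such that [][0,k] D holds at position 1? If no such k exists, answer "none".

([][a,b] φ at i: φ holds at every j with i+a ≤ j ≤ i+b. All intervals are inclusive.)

D must hold from j=1 onward; find where it first fails.
  j=1: fails → no k works.

none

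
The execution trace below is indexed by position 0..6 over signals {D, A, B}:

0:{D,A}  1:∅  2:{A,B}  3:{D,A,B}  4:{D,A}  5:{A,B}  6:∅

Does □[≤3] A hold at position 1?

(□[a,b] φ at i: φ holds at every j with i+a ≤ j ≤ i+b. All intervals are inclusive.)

Check A at every j in [1,4]:
  j=1: false
  j=2: true
  j=3: true
  j=4: true
Fails at j=1 → formula fails.

No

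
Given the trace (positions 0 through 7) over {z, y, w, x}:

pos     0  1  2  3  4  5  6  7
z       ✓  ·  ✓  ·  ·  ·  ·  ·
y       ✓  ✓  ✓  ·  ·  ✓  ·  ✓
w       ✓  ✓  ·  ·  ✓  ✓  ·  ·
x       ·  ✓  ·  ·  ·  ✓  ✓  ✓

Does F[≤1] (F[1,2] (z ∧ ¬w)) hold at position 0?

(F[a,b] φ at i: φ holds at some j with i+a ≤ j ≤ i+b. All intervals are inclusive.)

Holds

Check F[1,2] (z ∧ ¬w) at each j in [0,1]:
  j=0: holds (witness at 2)
  j=1: holds (witness at 2)
Found at j=0 → formula holds.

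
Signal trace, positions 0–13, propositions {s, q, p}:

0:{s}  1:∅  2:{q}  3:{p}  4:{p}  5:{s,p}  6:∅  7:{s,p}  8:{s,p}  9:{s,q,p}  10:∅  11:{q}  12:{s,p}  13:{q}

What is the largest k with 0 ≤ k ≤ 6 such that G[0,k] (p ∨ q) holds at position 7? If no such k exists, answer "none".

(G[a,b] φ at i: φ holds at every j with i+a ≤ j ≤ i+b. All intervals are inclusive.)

2

(p ∨ q) must hold from j=7 onward; find where it first fails.
  j=7: holds
  j=8: holds
  j=9: holds
  j=10: fails
Holds on [7,9], so largest k = 2.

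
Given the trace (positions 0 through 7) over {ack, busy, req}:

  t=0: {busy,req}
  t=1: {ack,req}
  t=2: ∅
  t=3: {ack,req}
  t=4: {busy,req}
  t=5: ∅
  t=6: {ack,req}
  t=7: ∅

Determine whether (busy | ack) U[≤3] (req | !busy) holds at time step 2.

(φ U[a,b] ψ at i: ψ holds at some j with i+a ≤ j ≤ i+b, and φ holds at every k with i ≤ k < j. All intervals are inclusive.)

Yes

Need some j in [2,5] with (req | !busy), and (busy | ack) at every k in [2,j-1].
  j=2: (req | !busy) holds; no prefix to check → satisfied.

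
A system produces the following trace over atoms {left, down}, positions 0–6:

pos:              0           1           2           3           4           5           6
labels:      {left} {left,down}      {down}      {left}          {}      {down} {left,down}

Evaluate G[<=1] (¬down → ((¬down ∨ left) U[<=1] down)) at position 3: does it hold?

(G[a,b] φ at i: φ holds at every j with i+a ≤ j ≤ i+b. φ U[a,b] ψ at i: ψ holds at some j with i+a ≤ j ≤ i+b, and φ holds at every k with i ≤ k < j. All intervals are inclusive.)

Does not hold

Check (¬down → ((¬down ∨ left) U[<=1] down)) at every j in [3,4]:
  j=3: antecedent true; consequent fails → ✗
  j=4: antecedent true; consequent holds → ✓
Fails at j=3 → formula fails.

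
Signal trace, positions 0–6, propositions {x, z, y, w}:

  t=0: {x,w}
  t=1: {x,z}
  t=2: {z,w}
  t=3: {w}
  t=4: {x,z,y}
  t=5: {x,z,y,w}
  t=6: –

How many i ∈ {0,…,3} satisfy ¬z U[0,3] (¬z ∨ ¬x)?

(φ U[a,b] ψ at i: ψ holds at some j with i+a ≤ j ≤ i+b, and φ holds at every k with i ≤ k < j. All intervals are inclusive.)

Evaluate at each i in [0,3]:
  i=0: ✓ (rhs at j=0)
  i=1: ✗ (lhs fails at k=1 before rhs at j=2)
  i=2: ✓ (rhs at j=2)
  i=3: ✓ (rhs at j=3)
Positions where it holds: {0, 2, 3} → 3.

3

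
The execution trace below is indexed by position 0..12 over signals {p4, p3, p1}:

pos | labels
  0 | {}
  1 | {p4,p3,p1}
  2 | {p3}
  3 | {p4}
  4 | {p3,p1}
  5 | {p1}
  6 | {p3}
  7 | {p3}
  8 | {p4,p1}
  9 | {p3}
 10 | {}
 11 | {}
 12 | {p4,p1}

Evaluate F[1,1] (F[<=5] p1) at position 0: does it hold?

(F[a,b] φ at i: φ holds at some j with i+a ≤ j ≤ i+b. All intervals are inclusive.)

Check F[<=5] p1 at each j in [1,1]:
  j=1: holds (witness at 1)
Found at j=1 → formula holds.

True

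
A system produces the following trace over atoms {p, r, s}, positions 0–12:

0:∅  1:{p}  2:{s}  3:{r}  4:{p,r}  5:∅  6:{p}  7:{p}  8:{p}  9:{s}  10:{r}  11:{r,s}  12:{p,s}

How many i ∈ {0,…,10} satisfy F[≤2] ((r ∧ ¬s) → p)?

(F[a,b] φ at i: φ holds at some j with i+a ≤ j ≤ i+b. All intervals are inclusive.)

11

Evaluate at each i in [0,10]:
  i=0: ✓ (witness j=0)
  i=1: ✓ (witness j=1)
  i=2: ✓ (witness j=2)
  i=3: ✓ (witness j=4)
  i=4: ✓ (witness j=4)
  i=5: ✓ (witness j=5)
  i=6: ✓ (witness j=6)
  i=7: ✓ (witness j=7)
  i=8: ✓ (witness j=8)
  i=9: ✓ (witness j=9)
  i=10: ✓ (witness j=11)
Positions where it holds: {0, 1, 2, 3, 4, 5, 6, 7, 8, 9, 10} → 11.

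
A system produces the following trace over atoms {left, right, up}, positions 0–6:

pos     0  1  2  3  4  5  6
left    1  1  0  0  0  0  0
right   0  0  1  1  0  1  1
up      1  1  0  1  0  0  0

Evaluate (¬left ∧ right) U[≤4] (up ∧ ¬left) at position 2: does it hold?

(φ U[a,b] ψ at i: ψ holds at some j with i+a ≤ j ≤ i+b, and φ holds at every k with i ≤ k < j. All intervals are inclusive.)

Need some j in [2,6] with (up ∧ ¬left), and (¬left ∧ right) at every k in [2,j-1].
  j=2: (up ∧ ¬left) false.
  j=3: (up ∧ ¬left) holds; (¬left ∧ right) holds at every k in [2,2] → satisfied.

True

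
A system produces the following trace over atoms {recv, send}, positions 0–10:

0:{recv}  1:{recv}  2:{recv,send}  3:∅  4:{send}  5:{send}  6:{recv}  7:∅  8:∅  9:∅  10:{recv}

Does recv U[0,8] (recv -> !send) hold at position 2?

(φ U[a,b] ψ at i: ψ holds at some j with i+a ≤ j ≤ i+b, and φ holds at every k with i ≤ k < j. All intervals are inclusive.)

Need some j in [2,10] with (recv -> !send), and recv at every k in [2,j-1].
  j=2: (recv -> !send) false.
  j=3: (recv -> !send) holds; recv holds at every k in [2,2] → satisfied.

Yes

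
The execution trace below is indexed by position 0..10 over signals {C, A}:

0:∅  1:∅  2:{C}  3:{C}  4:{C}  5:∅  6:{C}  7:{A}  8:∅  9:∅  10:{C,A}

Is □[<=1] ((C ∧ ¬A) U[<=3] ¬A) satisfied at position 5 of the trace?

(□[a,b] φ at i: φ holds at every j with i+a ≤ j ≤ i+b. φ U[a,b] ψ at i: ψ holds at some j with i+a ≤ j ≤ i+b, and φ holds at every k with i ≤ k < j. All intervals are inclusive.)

True

Check ((C ∧ ¬A) U[<=3] ¬A) at every j in [5,6]:
  j=5: holds
  j=6: holds
All positions satisfy it → formula holds.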